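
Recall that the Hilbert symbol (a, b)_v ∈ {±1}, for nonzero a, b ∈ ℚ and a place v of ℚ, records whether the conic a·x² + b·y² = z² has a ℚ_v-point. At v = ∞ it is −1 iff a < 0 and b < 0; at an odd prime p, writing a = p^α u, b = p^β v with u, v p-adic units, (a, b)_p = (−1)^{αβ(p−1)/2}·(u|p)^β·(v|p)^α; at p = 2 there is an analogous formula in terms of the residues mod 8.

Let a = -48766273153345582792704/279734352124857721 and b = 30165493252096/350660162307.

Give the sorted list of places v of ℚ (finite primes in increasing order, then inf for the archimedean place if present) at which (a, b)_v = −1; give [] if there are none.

[2, 41]

(a, b) ≡ (-41, 9102) mod (ℚ^×)²; places V = {2, 3, 7, 13, 17, 19, 37, 41, ∞}.
(a,b)_13: α=-6, u≡8; β=-4, v≡2 (mod 13); (8|13)=-1, (2|13)=-1; sign (−1)^0·-1^-4·-1^-6 = +1.
(a,b)_17: α=-6, u≡10; β=-4, v≡14 (mod 17); (10|17)=-1, (14|17)=-1; sign (−1)^0·-1^-4·-1^-6 = +1.
(a,b)_∞: sgn(-41)=−, sgn(9102)=+, so +1.
(a,b)_41: α=5, u≡8; β=3, v≡28 (mod 41); (8|41)=+1, (28|41)=-1; sign (−1)^0·+1^3·-1^5 = -1.
(a,b)_2: α=18, β=15; u≡7, v≡7 (mod 8); ε(u)ε(v)=1·1, αω(v)=18·0, βω(u)=15·0; sum ≡ 1  ⇒  -1.
(a,b)_3: α=2, u≡1; β=-1, v≡1 (mod 3); (1|3)=+1, (1|3)=+1; sign (−1)^0·+1^-1·+1^2 = +1.
(a,b)_37: α=2, u≡4; β=1, v≡2 (mod 37); (4|37)=+1, (2|37)=-1; sign (−1)^0·+1^1·-1^2 = +1.
(a,b)_7: α=-4, u≡2; β=-2, v≡4 (mod 7); (2|7)=+1, (4|7)=+1; sign (−1)^0·+1^-2·+1^-4 = +1.
(a,b)_19: α=4, u≡16; β=2, v≡6 (mod 19); (16|19)=+1, (6|19)=+1; sign (−1)^0·+1^2·+1^4 = +1.
Ram(-41, 9102) = {2, 41}; no ℚ_2-point on the conic.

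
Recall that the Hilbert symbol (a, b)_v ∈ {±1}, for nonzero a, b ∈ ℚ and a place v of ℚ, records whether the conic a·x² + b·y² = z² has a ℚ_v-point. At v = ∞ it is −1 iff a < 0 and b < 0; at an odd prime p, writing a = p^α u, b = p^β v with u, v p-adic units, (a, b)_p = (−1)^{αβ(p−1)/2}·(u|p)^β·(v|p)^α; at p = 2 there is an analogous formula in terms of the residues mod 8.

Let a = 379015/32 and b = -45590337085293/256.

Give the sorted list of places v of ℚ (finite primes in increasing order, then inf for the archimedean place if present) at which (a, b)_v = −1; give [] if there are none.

[3, 5, 7, 13]

(a, b) ≡ (15470, -357) mod (ℚ^×)²; places V = {2, 3, 5, 7, 11, 13, 17, ∞}.
(a,b)_11: α=0, u≡1; β=2, v≡10 (mod 11); (1|11)=+1, (10|11)=-1; sign (−1)^0·+1^2·-1^0 = +1.
(a,b)_17: α=1, u≡13; β=3, v≡16 (mod 17); (13|17)=+1, (16|17)=+1; sign (−1)^0·+1^3·+1^1 = +1.
(a,b)_3: α=0, u≡2; β=3, v≡1 (mod 3); (2|3)=-1, (1|3)=+1; sign (−1)^0·-1^3·+1^0 = -1.
(a,b)_2: α=-5, β=-8; u≡7, v≡3 (mod 8); ε(u)ε(v)=1·1, αω(v)=-5·1, βω(u)=-8·0; sum ≡ 0  ⇒  +1.
(a,b)_5: α=1, u≡4; β=0, v≡2 (mod 5); (4|5)=+1, (2|5)=-1; sign (−1)^0·+1^0·-1^1 = -1.
(a,b)_7: α=3, u≡5; β=5, v≡3 (mod 7); (5|7)=-1, (3|7)=-1; sign (−1)^1·-1^5·-1^3 = -1.
(a,b)_∞: sgn(15470)=+, sgn(-357)=−, so +1.
(a,b)_13: α=1, u≡8; β=2, v≡2 (mod 13); (8|13)=-1, (2|13)=-1; sign (−1)^0·-1^2·-1^1 = -1.
Ram(15470, -357) = {3, 5, 7, 13}; no ℚ_3-point on the conic.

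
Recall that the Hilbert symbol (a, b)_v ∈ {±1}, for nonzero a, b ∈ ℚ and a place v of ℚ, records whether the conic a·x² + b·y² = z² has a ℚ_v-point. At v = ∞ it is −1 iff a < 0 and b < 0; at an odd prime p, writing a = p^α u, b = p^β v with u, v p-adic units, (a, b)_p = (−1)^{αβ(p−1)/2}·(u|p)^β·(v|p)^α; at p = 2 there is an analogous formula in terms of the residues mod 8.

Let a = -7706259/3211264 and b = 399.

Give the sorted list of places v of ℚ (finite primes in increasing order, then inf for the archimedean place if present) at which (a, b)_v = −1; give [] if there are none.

[7, 19]

Mod squares: a ≡ -11, b ≡ 399. Check v ∈ {∞, 2, 3, 7, 11, 19, 31}.
v=31: a=31^2·(≡2), b=31^0·(≡27) mod 31; (2|31)=+1, (27|31)=-1; (−1)^{2·0·15}·(+1)^0·(-1)^2 = +1.
v=19: a=19^0·(≡15), b=19^1·(≡2) mod 19; (15|19)=-1, (2|19)=-1; (−1)^{0·1·9}·(-1)^1·(-1)^0 = -1.
v=2: v_2(a)=-16, v_2(b)=0; units ≡ 5, 7 (mod 8); ε·ε+αω+βω = 0·1+-16·0+0·1 ≡ 0  ⇒  (a,b)_2 = +1.
v=7: a=7^-2·(≡3), b=7^1·(≡1) mod 7; (3|7)=-1, (1|7)=+1; (−1)^{-2·1·3}·(-1)^1·(+1)^-2 = -1.
v=3: a=3^6·(≡1), b=3^1·(≡1) mod 3; (1|3)=+1, (1|3)=+1; (−1)^{6·1·1}·(+1)^1·(+1)^6 = +1.
v=11: a=11^1·(≡10), b=11^0·(≡3) mod 11; (10|11)=-1, (3|11)=+1; (−1)^{1·0·5}·(-1)^0·(+1)^1 = +1.
v=∞: -11 < 0 and 399 > 0  ⇒  (a,b)_∞ = +1.
(-11, 399 / ℚ) ramifies at {7, 19}: a division algebra.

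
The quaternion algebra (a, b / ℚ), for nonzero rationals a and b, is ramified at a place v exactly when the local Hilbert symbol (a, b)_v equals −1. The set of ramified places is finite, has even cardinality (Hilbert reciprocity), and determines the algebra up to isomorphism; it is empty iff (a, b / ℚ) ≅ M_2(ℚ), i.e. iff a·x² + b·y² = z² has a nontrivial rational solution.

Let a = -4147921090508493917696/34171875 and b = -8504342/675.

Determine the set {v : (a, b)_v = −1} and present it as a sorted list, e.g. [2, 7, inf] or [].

(a, b) ≡ (-42, -10626) mod (ℚ^×)²; places V = {2, 3, 5, 7, 11, 23, ∞}.
(a,b)_23: α=4, u≡2; β=1, v≡5 (mod 23); (2|23)=+1, (5|23)=-1; sign (−1)^0·+1^1·-1^4 = +1.
(a,b)_3: α=-7, u≡1; β=-3, v≡1 (mod 3); (1|3)=+1, (1|3)=+1; sign (−1)^1·+1^-3·+1^-7 = -1.
(a,b)_∞: sgn(-42)=−, sgn(-10626)=−, so -1.
(a,b)_7: α=11, u≡2; β=5, v≡4 (mod 7); (2|7)=+1, (4|7)=+1; sign (−1)^1·+1^5·+1^11 = -1.
(a,b)_5: α=-6, u≡2; β=-2, v≡4 (mod 5); (2|5)=-1, (4|5)=+1; sign (−1)^0·-1^-2·+1^-6 = +1.
(a,b)_11: α=4, u≡2; β=1, v≡6 (mod 11); (2|11)=-1, (6|11)=-1; sign (−1)^0·-1^1·-1^4 = -1.
(a,b)_2: α=9, β=1; u≡3, v≡7 (mod 8); ε(u)ε(v)=1·1, αω(v)=9·0, βω(u)=1·1; sum ≡ 0  ⇒  +1.
|Ram(-42, -10626)| = 4, even; anisotropic at {3, 7, 11, ∞}.

[3, 7, 11, inf]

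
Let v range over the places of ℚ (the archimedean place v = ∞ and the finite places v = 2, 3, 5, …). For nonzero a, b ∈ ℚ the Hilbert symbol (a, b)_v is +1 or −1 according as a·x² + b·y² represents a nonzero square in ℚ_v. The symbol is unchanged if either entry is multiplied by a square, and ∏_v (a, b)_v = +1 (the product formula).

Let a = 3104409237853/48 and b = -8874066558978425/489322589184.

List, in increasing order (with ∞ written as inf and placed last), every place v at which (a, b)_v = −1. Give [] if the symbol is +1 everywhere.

[3, 19]

Mod squares: a ≡ 399, b ≡ -187. Check v ∈ {∞, 2, 3, 5, 7, 11, 13, 17, 19, 43, 47}.
v=43: a=43^2·(≡7), b=43^2·(≡39) mod 43; (7|43)=-1, (39|43)=-1; (−1)^{2·2·21}·(-1)^2·(-1)^2 = +1.
v=∞: 399 > 0 and -187 < 0  ⇒  (a,b)_∞ = +1.
v=2: v_2(a)=-4, v_2(b)=-10; units ≡ 7, 5 (mod 8); ε·ε+αω+βω = 1·0+-4·1+-10·0 ≡ 0  ⇒  (a,b)_2 = +1.
v=5: a=5^0·(≡1), b=5^2·(≡2) mod 5; (1|5)=+1, (2|5)=-1; (−1)^{0·2·2}·(+1)^2·(-1)^0 = +1.
v=47: a=47^0·(≡40), b=47^2·(≡21) mod 47; (40|47)=-1, (21|47)=+1; (−1)^{0·2·23}·(-1)^2·(+1)^0 = +1.
v=3: a=3^-1·(≡1), b=3^-2·(≡2) mod 3; (1|3)=+1, (2|3)=-1; (−1)^{-1·-2·1}·(+1)^-2·(-1)^-1 = -1.
v=17: a=17^2·(≡2), b=17^3·(≡10) mod 17; (2|17)=+1, (10|17)=-1; (−1)^{2·3·8}·(+1)^3·(-1)^2 = +1.
v=7: a=7^1·(≡4), b=7^2·(≡4) mod 7; (4|7)=+1, (4|7)=+1; (−1)^{1·2·3}·(+1)^2·(+1)^1 = +1.
v=13: a=13^0·(≡3), b=13^-6·(≡7) mod 13; (3|13)=+1, (7|13)=-1; (−1)^{0·-6·6}·(+1)^-6·(-1)^0 = +1.
v=19: a=19^3·(≡15), b=19^2·(≡10) mod 19; (15|19)=-1, (10|19)=-1; (−1)^{3·2·9}·(-1)^2·(-1)^3 = -1.
v=11: a=11^2·(≡4), b=11^-1·(≡5) mod 11; (4|11)=+1, (5|11)=+1; (−1)^{2·-1·5}·(+1)^-1·(+1)^2 = +1.
|Ram(399, -187)| = 2, even; anisotropic at {3, 19}.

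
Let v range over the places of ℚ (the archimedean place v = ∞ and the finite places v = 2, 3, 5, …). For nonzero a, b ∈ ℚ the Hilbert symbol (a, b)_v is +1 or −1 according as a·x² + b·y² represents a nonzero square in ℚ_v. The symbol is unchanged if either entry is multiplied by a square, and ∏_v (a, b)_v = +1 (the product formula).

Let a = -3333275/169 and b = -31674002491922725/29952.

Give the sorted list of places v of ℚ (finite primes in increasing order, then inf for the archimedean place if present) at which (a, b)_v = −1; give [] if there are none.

(a, b) ≡ (-133331, -7657) mod (ℚ^×)²; places V = {2, 3, 5, 11, 13, 17, 19, 23, 31, ∞}.
(a,b)_19: α=0, u≡5; β=1, v≡15 (mod 19); (5|19)=+1, (15|19)=-1; sign (−1)^0·+1^1·-1^0 = +1.
(a,b)_2: α=0, β=-8; u≡5, v≡7 (mod 8); ε(u)ε(v)=0·1, αω(v)=0·0, βω(u)=-8·1; sum ≡ 0  ⇒  +1.
(a,b)_17: α=1, u≡14; β=2, v≡6 (mod 17); (14|17)=-1, (6|17)=-1; sign (−1)^0·-1^2·-1^1 = -1.
(a,b)_11: α=1, u≡9; β=4, v≡7 (mod 11); (9|11)=+1, (7|11)=-1; sign (−1)^0·+1^4·-1^1 = -1.
(a,b)_5: α=2, u≡1; β=2, v≡3 (mod 5); (1|5)=+1, (3|5)=-1; sign (−1)^0·+1^2·-1^2 = +1.
(a,b)_13: α=-2, u≡3; β=-1, v≡9 (mod 13); (3|13)=+1, (9|13)=+1; sign (−1)^0·+1^-1·+1^-2 = +1.
(a,b)_∞: sgn(-133331)=−, sgn(-7657)=−, so -1.
(a,b)_23: α=1, u≡17; β=2, v≡18 (mod 23); (17|23)=-1, (18|23)=+1; sign (−1)^0·-1^2·+1^1 = +1.
(a,b)_31: α=1, u≡1; β=3, v≡10 (mod 31); (1|31)=+1, (10|31)=+1; sign (−1)^1·+1^3·+1^1 = -1.
(a,b)_3: α=0, u≡1; β=-2, v≡2 (mod 3); (1|3)=+1, (2|3)=-1; sign (−1)^0·+1^-2·-1^0 = +1.
|Ram(-133331, -7657)| = 4, even; anisotropic at {11, 17, 31, ∞}.

[11, 17, 31, inf]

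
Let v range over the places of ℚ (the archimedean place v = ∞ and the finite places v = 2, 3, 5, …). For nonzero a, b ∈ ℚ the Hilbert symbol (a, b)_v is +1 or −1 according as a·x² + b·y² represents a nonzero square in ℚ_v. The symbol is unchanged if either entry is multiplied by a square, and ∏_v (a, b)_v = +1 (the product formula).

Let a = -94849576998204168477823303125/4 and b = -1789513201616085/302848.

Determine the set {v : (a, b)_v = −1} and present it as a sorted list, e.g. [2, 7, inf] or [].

Mod squares: a ≡ -54285, b ≡ -7288322195. Check v ∈ {∞, 2, 3, 5, 7, 11, 13, 17, 19, 23, 29, 43, 47}.
v=∞: -54285 < 0 and -7288322195 < 0  ⇒  (a,b)_∞ = -1.
v=29: a=29^2·(≡10), b=29^1·(≡27) mod 29; (10|29)=-1, (27|29)=-1; (−1)^{2·1·14}·(-1)^1·(-1)^2 = -1.
v=2: v_2(a)=-2, v_2(b)=-8; units ≡ 3, 5 (mod 8); ε·ε+αω+βω = 1·0+-2·1+-8·1 ≡ 0  ⇒  (a,b)_2 = +1.
v=19: a=19^4·(≡9), b=19^3·(≡16) mod 19; (9|19)=+1, (16|19)=+1; (−1)^{4·3·9}·(+1)^3·(+1)^4 = +1.
v=13: a=13^0·(≡1), b=13^-2·(≡5) mod 13; (1|13)=+1, (5|13)=-1; (−1)^{0·-2·6}·(+1)^-2·(-1)^0 = +1.
v=23: a=23^0·(≡12), b=23^2·(≡14) mod 23; (12|23)=+1, (14|23)=-1; (−1)^{0·2·11}·(+1)^2·(-1)^0 = +1.
v=47: a=47^3·(≡15), b=47^1·(≡4) mod 47; (15|47)=-1, (4|47)=+1; (−1)^{3·1·23}·(-1)^1·(+1)^3 = +1.
v=17: a=17^2·(≡16), b=17^1·(≡2) mod 17; (16|17)=+1, (2|17)=+1; (−1)^{2·1·8}·(+1)^1·(+1)^2 = +1.
v=43: a=43^2·(≡16), b=43^1·(≡2) mod 43; (16|43)=+1, (2|43)=-1; (−1)^{2·1·21}·(+1)^1·(-1)^2 = +1.
v=11: a=11^1·(≡1), b=11^1·(≡9) mod 11; (1|11)=+1, (9|11)=+1; (−1)^{1·1·5}·(+1)^1·(+1)^1 = -1.
v=5: a=5^5·(≡2), b=5^1·(≡1) mod 5; (2|5)=-1, (1|5)=+1; (−1)^{5·1·2}·(-1)^1·(+1)^5 = -1.
v=3: a=3^3·(≡1), b=3^2·(≡1) mod 3; (1|3)=+1, (1|3)=+1; (−1)^{3·2·1}·(+1)^2·(+1)^3 = +1.
v=7: a=7^5·(≡2), b=7^-1·(≡5) mod 7; (2|7)=+1, (5|7)=-1; (−1)^{5·-1·3}·(+1)^-1·(-1)^5 = +1.
Ram(-54285, -7288322195) = {5, 11, 29, ∞}; no ℚ_5-point on the conic.

[5, 11, 29, inf]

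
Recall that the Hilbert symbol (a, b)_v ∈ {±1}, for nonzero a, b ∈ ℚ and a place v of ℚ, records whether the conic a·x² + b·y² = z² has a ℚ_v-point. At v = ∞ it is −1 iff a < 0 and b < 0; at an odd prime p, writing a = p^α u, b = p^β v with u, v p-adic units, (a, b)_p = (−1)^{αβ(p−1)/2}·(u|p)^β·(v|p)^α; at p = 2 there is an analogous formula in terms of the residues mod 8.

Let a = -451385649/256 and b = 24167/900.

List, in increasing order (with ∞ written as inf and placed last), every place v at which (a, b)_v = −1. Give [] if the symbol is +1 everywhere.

[2, 3, 13, 17]

Mod squares: a ≡ -561, b ≡ 143. Check v ∈ {∞, 2, 3, 5, 11, 13, 17, 23}.
v=13: a=13^2·(≡8), b=13^3·(≡8) mod 13; (8|13)=-1, (8|13)=-1; (−1)^{2·3·6}·(-1)^3·(-1)^2 = -1.
v=2: v_2(a)=-8, v_2(b)=-2; units ≡ 7, 7 (mod 8); ε·ε+αω+βω = 1·1+-8·0+-2·0 ≡ 1  ⇒  (a,b)_2 = -1.
v=∞: -561 < 0 and 143 > 0  ⇒  (a,b)_∞ = +1.
v=5: a=5^0·(≡1), b=5^-2·(≡2) mod 5; (1|5)=+1, (2|5)=-1; (−1)^{0·-2·2}·(+1)^-2·(-1)^0 = +1.
v=3: a=3^3·(≡2), b=3^-2·(≡2) mod 3; (2|3)=-1, (2|3)=-1; (−1)^{3·-2·1}·(-1)^-2·(-1)^3 = -1.
v=17: a=17^1·(≡16), b=17^0·(≡7) mod 17; (16|17)=+1, (7|17)=-1; (−1)^{1·0·8}·(+1)^0·(-1)^1 = -1.
v=23: a=23^2·(≡14), b=23^0·(≡21) mod 23; (14|23)=-1, (21|23)=-1; (−1)^{2·0·11}·(-1)^0·(-1)^2 = +1.
v=11: a=11^1·(≡4), b=11^1·(≡7) mod 11; (4|11)=+1, (7|11)=-1; (−1)^{1·1·5}·(+1)^1·(-1)^1 = +1.
|Ram(-561, 143)| = 4, even; anisotropic at {2, 3, 13, 17}.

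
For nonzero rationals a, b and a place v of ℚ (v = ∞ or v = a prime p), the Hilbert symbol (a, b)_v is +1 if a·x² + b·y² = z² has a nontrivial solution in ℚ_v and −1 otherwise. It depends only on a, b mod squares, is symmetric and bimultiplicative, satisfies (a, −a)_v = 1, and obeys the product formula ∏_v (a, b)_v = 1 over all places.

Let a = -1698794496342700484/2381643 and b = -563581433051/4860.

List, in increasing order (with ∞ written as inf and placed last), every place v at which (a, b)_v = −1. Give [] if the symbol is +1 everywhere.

Mod squares: a ≡ -2243643, b ≡ -1020857565. Check v ∈ {∞, 2, 3, 5, 7, 11, 13, 17, 29, 37, 41}.
v=41: a=41^1·(≡30), b=41^1·(≡17) mod 41; (30|41)=-1, (17|41)=-1; (−1)^{1·1·20}·(-1)^1·(-1)^1 = +1.
v=7: a=7^6·(≡2), b=7^3·(≡4) mod 7; (2|7)=+1, (4|7)=+1; (−1)^{6·3·3}·(+1)^3·(+1)^6 = +1.
v=17: a=17^1·(≡1), b=17^1·(≡16) mod 17; (1|17)=+1, (16|17)=+1; (−1)^{1·1·8}·(+1)^1·(+1)^1 = +1.
v=∞: -2243643 < 0 and -1020857565 < 0  ⇒  (a,b)_∞ = -1.
v=29: a=29^1·(≡23), b=29^1·(≡4) mod 29; (23|29)=+1, (4|29)=+1; (−1)^{1·1·14}·(+1)^1·(+1)^1 = +1.
v=5: a=5^0·(≡2), b=5^-1·(≡2) mod 5; (2|5)=-1, (2|5)=-1; (−1)^{0·-1·2}·(-1)^-1·(-1)^0 = -1.
v=37: a=37^1·(≡30), b=37^1·(≡21) mod 37; (30|37)=+1, (21|37)=+1; (−1)^{1·1·18}·(+1)^1·(+1)^1 = +1.
v=2: v_2(a)=2, v_2(b)=-2; units ≡ 5, 3 (mod 8); ε·ε+αω+βω = 0·1+2·1+-2·1 ≡ 0  ⇒  (a,b)_2 = +1.
v=13: a=13^6·(≡4), b=13^3·(≡10) mod 13; (4|13)=+1, (10|13)=+1; (−1)^{6·3·6}·(+1)^3·(+1)^6 = +1.
v=3: a=3^-9·(≡1), b=3^-5·(≡2) mod 3; (1|3)=+1, (2|3)=-1; (−1)^{-9·-5·1}·(+1)^-5·(-1)^-9 = +1.
v=11: a=11^-2·(≡5), b=11^0·(≡5) mod 11; (5|11)=+1, (5|11)=+1; (−1)^{-2·0·5}·(+1)^0·(+1)^-2 = +1.
Ram(-2243643, -1020857565) = {5, ∞}; no ℚ_5-point on the conic.

[5, inf]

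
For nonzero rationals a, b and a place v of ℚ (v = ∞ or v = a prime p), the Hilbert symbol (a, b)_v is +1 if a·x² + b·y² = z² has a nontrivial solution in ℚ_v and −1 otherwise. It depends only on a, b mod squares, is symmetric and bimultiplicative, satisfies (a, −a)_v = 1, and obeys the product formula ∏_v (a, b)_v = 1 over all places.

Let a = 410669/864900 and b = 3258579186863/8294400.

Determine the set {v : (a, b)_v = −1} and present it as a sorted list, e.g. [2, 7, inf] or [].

[17, 41]

Mod squares: a ≡ 29, b ≡ 1839383. Check v ∈ {∞, 2, 3, 5, 7, 11, 13, 17, 29, 31, 41}.
v=13: a=13^0·(≡9), b=13^1·(≡4) mod 13; (9|13)=+1, (4|13)=+1; (−1)^{0·1·6}·(+1)^1·(+1)^0 = +1.
v=∞: 29 > 0 and 1839383 > 0  ⇒  (a,b)_∞ = +1.
v=29: a=29^1·(≡24), b=29^1·(≡23) mod 29; (24|29)=+1, (23|29)=+1; (−1)^{1·1·14}·(+1)^1·(+1)^1 = +1.
v=17: a=17^2·(≡14), b=17^1·(≡7) mod 17; (14|17)=-1, (7|17)=-1; (−1)^{2·1·8}·(-1)^1·(-1)^2 = -1.
v=11: a=11^0·(≡2), b=11^6·(≡10) mod 11; (2|11)=-1, (10|11)=-1; (−1)^{0·6·5}·(-1)^6·(-1)^0 = +1.
v=41: a=41^0·(≡19), b=41^1·(≡37) mod 41; (19|41)=-1, (37|41)=+1; (−1)^{0·1·20}·(-1)^1·(+1)^0 = -1.
v=7: a=7^2·(≡2), b=7^1·(≡5) mod 7; (2|7)=+1, (5|7)=-1; (−1)^{2·1·3}·(+1)^1·(-1)^2 = +1.
v=2: v_2(a)=-2, v_2(b)=-12; units ≡ 5, 7 (mod 8); ε·ε+αω+βω = 0·1+-2·0+-12·1 ≡ 0  ⇒  (a,b)_2 = +1.
v=5: a=5^-2·(≡4), b=5^-2·(≡3) mod 5; (4|5)=+1, (3|5)=-1; (−1)^{-2·-2·2}·(+1)^-2·(-1)^-2 = +1.
v=31: a=31^-2·(≡12), b=31^0·(≡6) mod 31; (12|31)=-1, (6|31)=-1; (−1)^{-2·0·15}·(-1)^0·(-1)^-2 = +1.
v=3: a=3^-2·(≡2), b=3^-4·(≡2) mod 3; (2|3)=-1, (2|3)=-1; (−1)^{-2·-4·1}·(-1)^-4·(-1)^-2 = +1.
|Ram(29, 1839383)| = 2, even; anisotropic at {17, 41}.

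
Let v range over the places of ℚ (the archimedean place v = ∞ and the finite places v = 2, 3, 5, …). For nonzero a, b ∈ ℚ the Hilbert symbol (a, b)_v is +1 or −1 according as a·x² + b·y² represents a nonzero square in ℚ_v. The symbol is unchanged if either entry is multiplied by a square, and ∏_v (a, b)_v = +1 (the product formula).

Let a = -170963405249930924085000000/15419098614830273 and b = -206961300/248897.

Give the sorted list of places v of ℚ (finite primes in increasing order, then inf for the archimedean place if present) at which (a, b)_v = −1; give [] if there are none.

[2, 7, 17, inf]

(a, b) ≡ (-23205, -221) mod (ℚ^×)²; places V = {2, 3, 5, 7, 11, 13, 17, 19, ∞}.
(a,b)_∞: sgn(-23205)=−, sgn(-221)=−, so -1.
(a,b)_17: α=-3, u≡7; β=-1, v≡8 (mod 17); (7|17)=-1, (8|17)=+1; sign (−1)^0·-1^-1·+1^-3 = -1.
(a,b)_13: α=3, u≡10; β=1, v≡1 (mod 13); (10|13)=+1, (1|13)=+1; sign (−1)^0·+1^1·+1^3 = +1.
(a,b)_5: α=7, u≡4; β=2, v≡4 (mod 5); (4|5)=+1, (4|5)=+1; sign (−1)^0·+1^2·+1^7 = +1.
(a,b)_19: α=6, u≡14; β=2, v≡17 (mod 19); (14|19)=-1, (17|19)=+1; sign (−1)^0·-1^2·+1^6 = +1.
(a,b)_11: α=-12, u≡1; β=-4, v≡8 (mod 11); (1|11)=+1, (8|11)=-1; sign (−1)^0·+1^-4·-1^-12 = +1.
(a,b)_7: α=5, u≡5; β=2, v≡6 (mod 7); (5|7)=-1, (6|7)=-1; sign (−1)^0·-1^2·-1^5 = -1.
(a,b)_3: α=9, u≡2; β=2, v≡1 (mod 3); (2|3)=-1, (1|3)=+1; sign (−1)^0·-1^2·+1^9 = +1.
(a,b)_2: α=6, β=2; u≡3, v≡3 (mod 8); ε(u)ε(v)=1·1, αω(v)=6·1, βω(u)=2·1; sum ≡ 1  ⇒  -1.
|Ram(-23205, -221)| = 4, even; anisotropic at {2, 7, 17, ∞}.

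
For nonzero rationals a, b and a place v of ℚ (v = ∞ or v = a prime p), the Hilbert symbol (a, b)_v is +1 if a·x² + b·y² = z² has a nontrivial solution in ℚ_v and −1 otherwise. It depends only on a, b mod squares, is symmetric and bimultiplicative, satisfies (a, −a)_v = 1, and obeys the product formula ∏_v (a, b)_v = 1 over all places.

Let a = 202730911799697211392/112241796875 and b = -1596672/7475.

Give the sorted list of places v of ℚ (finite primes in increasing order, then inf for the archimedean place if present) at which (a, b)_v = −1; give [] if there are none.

[7, 11, 13, 23]

(a, b) ≡ (437437, -23023) mod (ℚ^×)²; places V = {2, 3, 5, 7, 11, 13, 17, 19, 23, 31, ∞}.
(a,b)_19: α=1, u≡10; β=0, v≡11 (mod 19); (10|19)=-1, (11|19)=+1; sign (−1)^0·-1^0·+1^1 = +1.
(a,b)_23: α=-1, u≡22; β=-1, v≡19 (mod 23); (22|23)=-1, (19|23)=-1; sign (−1)^1·-1^-1·-1^-1 = -1.
(a,b)_5: α=-8, u≡3; β=-2, v≡2 (mod 5); (3|5)=-1, (2|5)=-1; sign (−1)^0·-1^-2·-1^-8 = +1.
(a,b)_11: α=3, u≡6; β=1, v≡8 (mod 11); (6|11)=-1, (8|11)=-1; sign (−1)^1·-1^1·-1^3 = -1.
(a,b)_∞: sgn(437437)=+, sgn(-23023)=−, so +1.
(a,b)_3: α=10, u≡1; β=4, v≡2 (mod 3); (1|3)=+1, (2|3)=-1; sign (−1)^0·+1^4·-1^10 = +1.
(a,b)_31: α=-2, u≡13; β=0, v≡19 (mod 31); (13|31)=-1, (19|31)=+1; sign (−1)^0·-1^0·+1^-2 = +1.
(a,b)_13: α=-1, u≡11; β=-1, v≡9 (mod 13); (11|13)=-1, (9|13)=+1; sign (−1)^0·-1^-1·+1^-1 = -1.
(a,b)_2: α=26, β=8; u≡5, v≡1 (mod 8); ε(u)ε(v)=0·0, αω(v)=26·0, βω(u)=8·1; sum ≡ 0  ⇒  +1.
(a,b)_17: α=2, u≡11; β=0, v≡3 (mod 17); (11|17)=-1, (3|17)=-1; sign (−1)^0·-1^0·-1^2 = +1.
(a,b)_7: α=1, u≡4; β=1, v≡1 (mod 7); (4|7)=+1, (1|7)=+1; sign (−1)^1·+1^1·+1^1 = -1.
Ram(437437, -23023) = {7, 11, 13, 23}; no ℚ_7-point on the conic.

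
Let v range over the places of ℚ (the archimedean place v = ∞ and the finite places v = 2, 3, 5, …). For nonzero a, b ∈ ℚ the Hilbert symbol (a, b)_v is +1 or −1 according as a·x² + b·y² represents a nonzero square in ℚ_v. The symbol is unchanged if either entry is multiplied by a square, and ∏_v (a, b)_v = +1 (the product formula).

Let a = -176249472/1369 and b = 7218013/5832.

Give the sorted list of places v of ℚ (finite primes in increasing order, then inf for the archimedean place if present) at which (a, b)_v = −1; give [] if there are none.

[3, 17]

(a, b) ≡ (-56202, 986) mod (ℚ^×)²; places V = {2, 3, 7, 11, 17, 19, 29, 37, ∞}.
(a,b)_37: α=-2, u≡28; β=0, v≡20 (mod 37); (28|37)=+1, (20|37)=-1; sign (−1)^0·+1^0·-1^-2 = +1.
(a,b)_11: α=0, u≡6; β=4, v≡10 (mod 11); (6|11)=-1, (10|11)=-1; sign (−1)^0·-1^4·-1^0 = +1.
(a,b)_17: α=1, u≡8; β=1, v≡14 (mod 17); (8|17)=+1, (14|17)=-1; sign (−1)^0·+1^1·-1^1 = -1.
(a,b)_7: α=2, u≡2; β=0, v≡5 (mod 7); (2|7)=+1, (5|7)=-1; sign (−1)^0·+1^0·-1^2 = +1.
(a,b)_29: α=1, u≡13; β=1, v≡16 (mod 29); (13|29)=+1, (16|29)=+1; sign (−1)^0·+1^1·+1^1 = +1.
(a,b)_19: α=1, u≡6; β=0, v≡11 (mod 19); (6|19)=+1, (11|19)=+1; sign (−1)^0·+1^0·+1^1 = +1.
(a,b)_∞: sgn(-56202)=−, sgn(986)=+, so +1.
(a,b)_3: α=1, u≡1; β=-6, v≡2 (mod 3); (1|3)=+1, (2|3)=-1; sign (−1)^0·+1^-6·-1^1 = -1.
(a,b)_2: α=7, β=-3; u≡3, v≡5 (mod 8); ε(u)ε(v)=1·0, αω(v)=7·1, βω(u)=-3·1; sum ≡ 0  ⇒  +1.
(-56202, 986 / ℚ) ramifies at {3, 17}: a division algebra.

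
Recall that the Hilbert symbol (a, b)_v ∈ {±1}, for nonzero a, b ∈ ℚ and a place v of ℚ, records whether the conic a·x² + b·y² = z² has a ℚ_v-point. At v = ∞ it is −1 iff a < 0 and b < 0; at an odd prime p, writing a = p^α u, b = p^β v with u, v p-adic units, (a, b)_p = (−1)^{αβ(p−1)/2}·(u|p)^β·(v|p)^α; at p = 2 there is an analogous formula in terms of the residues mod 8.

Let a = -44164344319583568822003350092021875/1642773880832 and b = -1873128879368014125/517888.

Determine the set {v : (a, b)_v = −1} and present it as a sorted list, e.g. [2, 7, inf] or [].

[2, 7, 13, inf]

Mod squares: a ≡ -1430, b ≡ -1155. Check v ∈ {∞, 2, 3, 5, 7, 11, 13, 17, 19, 23, 31}.
v=7: a=7^-4·(≡3), b=7^-1·(≡3) mod 7; (3|7)=-1, (3|7)=-1; (−1)^{-4·-1·3}·(-1)^-1·(-1)^-4 = -1.
v=∞: -1430 < 0 and -1155 < 0  ⇒  (a,b)_∞ = -1.
v=17: a=17^-4·(≡15), b=17^-2·(≡13) mod 17; (15|17)=+1, (13|17)=+1; (−1)^{-4·-2·8}·(+1)^-2·(+1)^-4 = +1.
v=2: v_2(a)=-13, v_2(b)=-8; units ≡ 5, 5 (mod 8); ε·ε+αω+βω = 0·0+-13·1+-8·1 ≡ 1  ⇒  (a,b)_2 = -1.
v=19: a=19^4·(≡8), b=19^2·(≡6) mod 19; (8|19)=-1, (6|19)=+1; (−1)^{4·2·9}·(-1)^2·(+1)^4 = +1.
v=13: a=13^3·(≡6), b=13^2·(≡2) mod 13; (6|13)=-1, (2|13)=-1; (−1)^{3·2·6}·(-1)^2·(-1)^3 = -1.
v=31: a=31^4·(≡3), b=31^2·(≡13) mod 31; (3|31)=-1, (13|31)=-1; (−1)^{4·2·15}·(-1)^2·(-1)^4 = +1.
v=3: a=3^4·(≡1), b=3^1·(≡2) mod 3; (1|3)=+1, (2|3)=-1; (−1)^{4·1·1}·(+1)^1·(-1)^4 = +1.
v=11: a=11^9·(≡6), b=11^5·(≡4) mod 11; (6|11)=-1, (4|11)=+1; (−1)^{9·5·5}·(-1)^5·(+1)^9 = +1.
v=5: a=5^5·(≡4), b=5^3·(≡4) mod 5; (4|5)=+1, (4|5)=+1; (−1)^{5·3·2}·(+1)^3·(+1)^5 = +1.
v=23: a=23^4·(≡10), b=23^2·(≡16) mod 23; (10|23)=-1, (16|23)=+1; (−1)^{4·2·11}·(-1)^2·(+1)^4 = +1.
Ram(-1430, -1155) = {2, 7, 13, ∞}; no ℚ_2-point on the conic.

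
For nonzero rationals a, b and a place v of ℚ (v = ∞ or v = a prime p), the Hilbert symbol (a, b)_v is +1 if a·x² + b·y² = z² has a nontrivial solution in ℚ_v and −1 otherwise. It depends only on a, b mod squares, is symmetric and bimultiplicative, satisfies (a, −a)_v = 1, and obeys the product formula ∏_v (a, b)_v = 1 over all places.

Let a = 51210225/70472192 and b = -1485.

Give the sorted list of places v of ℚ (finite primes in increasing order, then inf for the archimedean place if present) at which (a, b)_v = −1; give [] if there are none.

[2, 5]

Mod squares: a ≡ 418, b ≡ -165. Check v ∈ {∞, 2, 3, 5, 7, 11, 19, 53}.
v=2: v_2(a)=-9, v_2(b)=0; units ≡ 1, 3 (mod 8); ε·ε+αω+βω = 0·1+-9·1+0·0 ≡ 1  ⇒  (a,b)_2 = -1.
v=53: a=53^-2·(≡13), b=53^0·(≡52) mod 53; (13|53)=+1, (52|53)=+1; (−1)^{-2·0·26}·(+1)^0·(+1)^-2 = +1.
v=7: a=7^-2·(≡5), b=7^0·(≡6) mod 7; (5|7)=-1, (6|7)=-1; (−1)^{-2·0·3}·(-1)^0·(-1)^-2 = +1.
v=5: a=5^2·(≡2), b=5^1·(≡3) mod 5; (2|5)=-1, (3|5)=-1; (−1)^{2·1·2}·(-1)^1·(-1)^2 = -1.
v=11: a=11^3·(≡3), b=11^1·(≡8) mod 11; (3|11)=+1, (8|11)=-1; (−1)^{3·1·5}·(+1)^1·(-1)^3 = +1.
v=3: a=3^4·(≡1), b=3^3·(≡2) mod 3; (1|3)=+1, (2|3)=-1; (−1)^{4·3·1}·(+1)^3·(-1)^4 = +1.
v=19: a=19^1·(≡13), b=19^0·(≡16) mod 19; (13|19)=-1, (16|19)=+1; (−1)^{1·0·9}·(-1)^0·(+1)^1 = +1.
v=∞: 418 > 0 and -165 < 0  ⇒  (a,b)_∞ = +1.
|Ram(418, -165)| = 2, even; anisotropic at {2, 5}.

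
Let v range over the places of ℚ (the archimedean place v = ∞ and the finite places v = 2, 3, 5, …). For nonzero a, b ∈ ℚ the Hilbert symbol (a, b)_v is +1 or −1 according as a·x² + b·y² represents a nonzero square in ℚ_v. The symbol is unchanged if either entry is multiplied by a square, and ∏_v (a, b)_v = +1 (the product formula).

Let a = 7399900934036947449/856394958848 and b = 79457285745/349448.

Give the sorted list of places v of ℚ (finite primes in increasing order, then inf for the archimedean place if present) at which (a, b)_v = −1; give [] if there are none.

[5, 29]

(a, b) ≡ (2, 290) mod (ℚ^×)²; places V = {2, 3, 5, 11, 13, 17, 19, 29, ∞}.
(a,b)_13: α=-4, u≡6; β=0, v≡4 (mod 13); (6|13)=-1, (4|13)=+1; sign (−1)^0·-1^0·+1^-4 = +1.
(a,b)_11: α=-4, u≡8; β=-2, v≡4 (mod 11); (8|11)=-1, (4|11)=+1; sign (−1)^0·-1^-2·+1^-4 = +1.
(a,b)_19: α=0, u≡10; β=-2, v≡7 (mod 19); (10|19)=-1, (7|19)=+1; sign (−1)^0·-1^-2·+1^0 = +1.
(a,b)_5: α=0, u≡3; β=1, v≡3 (mod 5); (3|5)=-1, (3|5)=-1; sign (−1)^0·-1^1·-1^0 = -1.
(a,b)_3: α=16, u≡2; β=8, v≡2 (mod 3); (2|3)=-1, (2|3)=-1; sign (−1)^0·-1^8·-1^16 = +1.
(a,b)_17: α=2, u≡16; β=4, v≡15 (mod 17); (16|17)=+1, (15|17)=+1; sign (−1)^0·+1^4·+1^2 = +1.
(a,b)_2: α=-11, β=-3; u≡1, v≡1 (mod 8); ε(u)ε(v)=0·0, αω(v)=-11·0, βω(u)=-3·0; sum ≡ 0  ⇒  +1.
(a,b)_∞: sgn(2)=+, sgn(290)=+, so +1.
(a,b)_29: α=6, u≡10; β=1, v≡26 (mod 29); (10|29)=-1, (26|29)=-1; sign (−1)^0·-1^1·-1^6 = -1.
(2, 290 / ℚ) ramifies at {5, 29}: a division algebra.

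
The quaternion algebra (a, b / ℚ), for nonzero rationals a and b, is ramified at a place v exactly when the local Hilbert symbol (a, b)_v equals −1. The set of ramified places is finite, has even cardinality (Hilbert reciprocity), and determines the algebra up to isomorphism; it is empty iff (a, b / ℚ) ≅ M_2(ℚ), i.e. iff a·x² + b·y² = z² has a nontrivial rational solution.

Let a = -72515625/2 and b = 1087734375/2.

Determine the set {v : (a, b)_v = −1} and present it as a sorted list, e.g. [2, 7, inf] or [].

Mod squares: a ≡ -9282, b ≡ 15470. Check v ∈ {∞, 2, 3, 5, 7, 13, 17}.
v=17: a=17^1·(≡16), b=17^1·(≡15) mod 17; (16|17)=+1, (15|17)=+1; (−1)^{1·1·8}·(+1)^1·(+1)^1 = +1.
v=2: v_2(a)=-1, v_2(b)=-1; units ≡ 7, 7 (mod 8); ε·ε+αω+βω = 1·1+-1·0+-1·0 ≡ 1  ⇒  (a,b)_2 = -1.
v=3: a=3^1·(≡2), b=3^2·(≡2) mod 3; (2|3)=-1, (2|3)=-1; (−1)^{1·2·1}·(-1)^2·(-1)^1 = -1.
v=∞: -9282 < 0 and 15470 > 0  ⇒  (a,b)_∞ = +1.
v=5: a=5^6·(≡2), b=5^7·(≡4) mod 5; (2|5)=-1, (4|5)=+1; (−1)^{6·7·2}·(-1)^7·(+1)^6 = -1.
v=13: a=13^1·(≡3), b=13^1·(≡7) mod 13; (3|13)=+1, (7|13)=-1; (−1)^{1·1·6}·(+1)^1·(-1)^1 = -1.
v=7: a=7^1·(≡1), b=7^1·(≡6) mod 7; (1|7)=+1, (6|7)=-1; (−1)^{1·1·3}·(+1)^1·(-1)^1 = +1.
|Ram(-9282, 15470)| = 4, even; anisotropic at {2, 3, 5, 13}.

[2, 3, 5, 13]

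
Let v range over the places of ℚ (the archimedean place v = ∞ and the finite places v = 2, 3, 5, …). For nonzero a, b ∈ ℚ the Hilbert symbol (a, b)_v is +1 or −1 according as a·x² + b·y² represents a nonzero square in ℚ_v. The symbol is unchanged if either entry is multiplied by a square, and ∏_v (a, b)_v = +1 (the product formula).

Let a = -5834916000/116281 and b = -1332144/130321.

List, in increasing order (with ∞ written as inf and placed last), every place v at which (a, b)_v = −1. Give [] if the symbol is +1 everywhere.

(a, b) ≡ (-20010, -11) mod (ℚ^×)²; places V = {2, 3, 5, 11, 19, 23, 29, 31, ∞}.
(a,b)_23: α=1, u≡13; β=0, v≡13 (mod 23); (13|23)=+1, (13|23)=+1; sign (−1)^0·+1^0·+1^1 = +1.
(a,b)_31: α=-2, u≡8; β=0, v≡4 (mod 31); (8|31)=+1, (4|31)=+1; sign (−1)^0·+1^0·+1^-2 = +1.
(a,b)_29: α=1, u≡16; β=2, v≡21 (mod 29); (16|29)=+1, (21|29)=-1; sign (−1)^0·+1^2·-1^1 = -1.
(a,b)_11: α=-2, u≡8; β=1, v≡7 (mod 11); (8|11)=-1, (7|11)=-1; sign (−1)^0·-1^1·-1^-2 = -1.
(a,b)_∞: sgn(-20010)=−, sgn(-11)=−, so -1.
(a,b)_19: α=0, u≡17; β=-4, v≡3 (mod 19); (17|19)=+1, (3|19)=-1; sign (−1)^0·+1^-4·-1^0 = +1.
(a,b)_2: α=5, β=4; u≡3, v≡5 (mod 8); ε(u)ε(v)=1·0, αω(v)=5·1, βω(u)=4·1; sum ≡ 1  ⇒  -1.
(a,b)_3: α=7, u≡2; β=2, v≡1 (mod 3); (2|3)=-1, (1|3)=+1; sign (−1)^0·-1^2·+1^7 = +1.
(a,b)_5: α=3, u≡2; β=0, v≡1 (mod 5); (2|5)=-1, (1|5)=+1; sign (−1)^0·-1^0·+1^3 = +1.
|Ram(-20010, -11)| = 4, even; anisotropic at {2, 11, 29, ∞}.

[2, 11, 29, inf]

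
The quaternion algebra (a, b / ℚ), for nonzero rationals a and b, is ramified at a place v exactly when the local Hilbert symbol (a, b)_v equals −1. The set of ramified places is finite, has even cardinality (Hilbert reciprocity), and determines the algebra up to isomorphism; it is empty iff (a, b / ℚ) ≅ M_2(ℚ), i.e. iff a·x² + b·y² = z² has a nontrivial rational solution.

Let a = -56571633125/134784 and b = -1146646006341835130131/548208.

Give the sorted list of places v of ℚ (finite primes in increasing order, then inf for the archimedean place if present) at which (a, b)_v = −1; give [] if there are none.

Mod squares: a ≡ -133042, b ≡ -1907213. Check v ∈ {∞, 2, 3, 5, 7, 11, 13, 17, 19, 31, 43, 47}.
v=31: a=31^0·(≡1), b=31^1·(≡22) mod 31; (1|31)=+1, (22|31)=-1; (−1)^{0·1·15}·(+1)^1·(-1)^0 = +1.
v=13: a=13^-1·(≡12), b=13^2·(≡3) mod 13; (12|13)=+1, (3|13)=+1; (−1)^{-1·2·6}·(+1)^2·(+1)^-1 = +1.
v=19: a=19^2·(≡10), b=19^4·(≡11) mod 19; (10|19)=-1, (11|19)=+1; (−1)^{2·4·9}·(-1)^4·(+1)^2 = +1.
v=47: a=47^0·(≡22), b=47^-1·(≡5) mod 47; (22|47)=-1, (5|47)=-1; (−1)^{0·-1·23}·(-1)^-1·(-1)^0 = -1.
v=11: a=11^0·(≡4), b=11^1·(≡7) mod 11; (4|11)=+1, (7|11)=-1; (−1)^{0·1·5}·(+1)^1·(-1)^0 = +1.
v=5: a=5^4·(≡3), b=5^0·(≡3) mod 5; (3|5)=-1, (3|5)=-1; (−1)^{4·0·2}·(-1)^0·(-1)^4 = +1.
v=43: a=43^1·(≡7), b=43^2·(≡10) mod 43; (7|43)=-1, (10|43)=+1; (−1)^{1·2·21}·(-1)^2·(+1)^1 = +1.
v=3: a=3^-4·(≡2), b=3^-6·(≡1) mod 3; (2|3)=-1, (1|3)=+1; (−1)^{-4·-6·1}·(-1)^-6·(+1)^-4 = +1.
v=2: v_2(a)=-7, v_2(b)=-4; units ≡ 7, 3 (mod 8); ε·ε+αω+βω = 1·1+-7·1+-4·0 ≡ 0  ⇒  (a,b)_2 = +1.
v=7: a=7^3·(≡3), b=7^5·(≡1) mod 7; (3|7)=-1, (1|7)=+1; (−1)^{3·5·3}·(-1)^5·(+1)^3 = +1.
v=∞: -133042 < 0 and -1907213 < 0  ⇒  (a,b)_∞ = -1.
v=17: a=17^1·(≡3), b=17^3·(≡3) mod 17; (3|17)=-1, (3|17)=-1; (−1)^{1·3·8}·(-1)^3·(-1)^1 = +1.
Ram(-133042, -1907213) = {47, ∞}; no ℚ_47-point on the conic.

[47, inf]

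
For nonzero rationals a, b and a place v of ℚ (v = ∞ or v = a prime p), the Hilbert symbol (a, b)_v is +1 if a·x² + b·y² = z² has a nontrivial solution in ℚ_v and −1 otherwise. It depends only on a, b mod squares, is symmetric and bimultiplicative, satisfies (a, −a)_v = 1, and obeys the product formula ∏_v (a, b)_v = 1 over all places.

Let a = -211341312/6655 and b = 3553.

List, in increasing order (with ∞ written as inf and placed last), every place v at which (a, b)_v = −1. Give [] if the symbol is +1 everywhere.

[5, 11]

Mod squares: a ≡ -715, b ≡ 3553. Check v ∈ {∞, 2, 3, 5, 7, 11, 13, 17, 19}.
v=19: a=19^0·(≡4), b=19^1·(≡16) mod 19; (4|19)=+1, (16|19)=+1; (−1)^{0·1·9}·(+1)^1·(+1)^0 = +1.
v=∞: -715 < 0 and 3553 > 0  ⇒  (a,b)_∞ = +1.
v=3: a=3^4·(≡2), b=3^0·(≡1) mod 3; (2|3)=-1, (1|3)=+1; (−1)^{4·0·1}·(-1)^0·(+1)^4 = +1.
v=5: a=5^-1·(≡3), b=5^0·(≡3) mod 5; (3|5)=-1, (3|5)=-1; (−1)^{-1·0·2}·(-1)^0·(-1)^-1 = -1.
v=13: a=13^1·(≡4), b=13^0·(≡4) mod 13; (4|13)=+1, (4|13)=+1; (−1)^{1·0·6}·(+1)^0·(+1)^1 = +1.
v=17: a=17^0·(≡13), b=17^1·(≡5) mod 17; (13|17)=+1, (5|17)=-1; (−1)^{0·1·8}·(+1)^1·(-1)^0 = +1.
v=7: a=7^2·(≡5), b=7^0·(≡4) mod 7; (5|7)=-1, (4|7)=+1; (−1)^{2·0·3}·(-1)^0·(+1)^2 = +1.
v=2: v_2(a)=12, v_2(b)=0; units ≡ 5, 1 (mod 8); ε·ε+αω+βω = 0·0+12·0+0·1 ≡ 0  ⇒  (a,b)_2 = +1.
v=11: a=11^-3·(≡1), b=11^1·(≡4) mod 11; (1|11)=+1, (4|11)=+1; (−1)^{-3·1·5}·(+1)^1·(+1)^-3 = -1.
|Ram(-715, 3553)| = 2, even; anisotropic at {5, 11}.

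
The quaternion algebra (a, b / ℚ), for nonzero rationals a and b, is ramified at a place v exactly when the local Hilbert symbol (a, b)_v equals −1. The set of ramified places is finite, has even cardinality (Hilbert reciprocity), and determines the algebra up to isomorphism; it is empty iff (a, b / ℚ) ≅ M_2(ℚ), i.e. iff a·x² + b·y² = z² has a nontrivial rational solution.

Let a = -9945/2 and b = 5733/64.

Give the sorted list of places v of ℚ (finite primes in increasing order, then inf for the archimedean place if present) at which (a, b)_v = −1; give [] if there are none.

[2, 5]

Mod squares: a ≡ -2210, b ≡ 13. Check v ∈ {∞, 2, 3, 5, 7, 13, 17}.
v=2: v_2(a)=-1, v_2(b)=-6; units ≡ 7, 5 (mod 8); ε·ε+αω+βω = 1·0+-1·1+-6·0 ≡ 1  ⇒  (a,b)_2 = -1.
v=3: a=3^2·(≡1), b=3^2·(≡1) mod 3; (1|3)=+1, (1|3)=+1; (−1)^{2·2·1}·(+1)^2·(+1)^2 = +1.
v=17: a=17^1·(≡5), b=17^0·(≡16) mod 17; (5|17)=-1, (16|17)=+1; (−1)^{1·0·8}·(-1)^0·(+1)^1 = +1.
v=7: a=7^0·(≡1), b=7^2·(≡5) mod 7; (1|7)=+1, (5|7)=-1; (−1)^{0·2·3}·(+1)^2·(-1)^0 = +1.
v=5: a=5^1·(≡3), b=5^0·(≡2) mod 5; (3|5)=-1, (2|5)=-1; (−1)^{1·0·2}·(-1)^0·(-1)^1 = -1.
v=∞: -2210 < 0 and 13 > 0  ⇒  (a,b)_∞ = +1.
v=13: a=13^1·(≡1), b=13^1·(≡1) mod 13; (1|13)=+1, (1|13)=+1; (−1)^{1·1·6}·(+1)^1·(+1)^1 = +1.
Ram(-2210, 13) = {2, 5}; no ℚ_2-point on the conic.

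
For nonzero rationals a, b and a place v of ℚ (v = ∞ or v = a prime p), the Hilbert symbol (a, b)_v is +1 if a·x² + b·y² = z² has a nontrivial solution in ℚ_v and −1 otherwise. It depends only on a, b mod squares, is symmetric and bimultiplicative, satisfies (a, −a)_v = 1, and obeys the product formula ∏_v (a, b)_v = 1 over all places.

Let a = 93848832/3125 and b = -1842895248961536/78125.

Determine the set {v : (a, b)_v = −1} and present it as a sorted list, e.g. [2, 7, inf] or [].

[5, 23]

(a, b) ≡ (385, -8855) mod (ℚ^×)²; places V = {2, 3, 5, 7, 11, 23, ∞}.
(a,b)_5: α=-5, u≡2; β=-7, v≡4 (mod 5); (2|5)=-1, (4|5)=+1; sign (−1)^0·-1^-7·+1^-5 = -1.
(a,b)_2: α=8, β=12; u≡1, v≡1 (mod 8); ε(u)ε(v)=0·0, αω(v)=8·0, βω(u)=12·0; sum ≡ 0  ⇒  +1.
(a,b)_∞: sgn(385)=+, sgn(-8855)=−, so +1.
(a,b)_3: α=2, u≡1; β=4, v≡1 (mod 3); (1|3)=+1, (1|3)=+1; sign (−1)^0·+1^4·+1^2 = +1.
(a,b)_11: α=1, u≡2; β=3, v≡4 (mod 11); (2|11)=-1, (4|11)=+1; sign (−1)^1·-1^3·+1^1 = +1.
(a,b)_7: α=1, u≡3; β=3, v≡2 (mod 7); (3|7)=-1, (2|7)=+1; sign (−1)^1·-1^3·+1^1 = +1.
(a,b)_23: α=2, u≡20; β=3, v≡1 (mod 23); (20|23)=-1, (1|23)=+1; sign (−1)^0·-1^3·+1^2 = -1.
Ram(385, -8855) = {5, 23}; no ℚ_5-point on the conic.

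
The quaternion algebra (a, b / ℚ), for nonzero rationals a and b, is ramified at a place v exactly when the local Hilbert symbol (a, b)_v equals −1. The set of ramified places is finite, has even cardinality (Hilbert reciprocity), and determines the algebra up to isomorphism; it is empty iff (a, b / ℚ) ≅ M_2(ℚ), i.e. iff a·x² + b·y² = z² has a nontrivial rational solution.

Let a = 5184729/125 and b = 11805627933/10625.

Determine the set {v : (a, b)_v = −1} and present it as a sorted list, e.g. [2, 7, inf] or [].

[17, 23]

Mod squares: a ≡ 5, b ≡ 4301. Check v ∈ {∞, 2, 3, 5, 11, 17, 23}.
v=∞: 5 > 0 and 4301 > 0  ⇒  (a,b)_∞ = +1.
v=3: a=3^4·(≡2), b=3^6·(≡2) mod 3; (2|3)=-1, (2|3)=-1; (−1)^{4·6·1}·(-1)^6·(-1)^4 = +1.
v=5: a=5^-3·(≡4), b=5^-4·(≡4) mod 5; (4|5)=+1, (4|5)=+1; (−1)^{-3·-4·2}·(+1)^-4·(+1)^-3 = +1.
v=11: a=11^2·(≡1), b=11^3·(≡8) mod 11; (1|11)=+1, (8|11)=-1; (−1)^{2·3·5}·(+1)^3·(-1)^2 = +1.
v=2: v_2(a)=0, v_2(b)=0; units ≡ 5, 5 (mod 8); ε·ε+αω+βω = 0·0+0·1+0·1 ≡ 0  ⇒  (a,b)_2 = +1.
v=17: a=17^0·(≡3), b=17^-1·(≡13) mod 17; (3|17)=-1, (13|17)=+1; (−1)^{0·-1·8}·(-1)^-1·(+1)^0 = -1.
v=23: a=23^2·(≡21), b=23^3·(≡2) mod 23; (21|23)=-1, (2|23)=+1; (−1)^{2·3·11}·(-1)^3·(+1)^2 = -1.
(5, 4301 / ℚ) ramifies at {17, 23}: a division algebra.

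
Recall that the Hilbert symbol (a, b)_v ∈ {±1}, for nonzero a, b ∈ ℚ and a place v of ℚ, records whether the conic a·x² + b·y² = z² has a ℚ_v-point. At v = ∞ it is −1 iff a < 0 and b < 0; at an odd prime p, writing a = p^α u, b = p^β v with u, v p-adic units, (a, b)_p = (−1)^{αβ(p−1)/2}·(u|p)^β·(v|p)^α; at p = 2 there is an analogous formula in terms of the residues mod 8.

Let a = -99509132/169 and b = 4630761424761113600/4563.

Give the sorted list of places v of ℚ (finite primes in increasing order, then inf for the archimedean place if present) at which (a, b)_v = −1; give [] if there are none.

(a, b) ≡ (-47027, 20935432833) mod (ℚ^×)²; places V = {2, 3, 5, 7, 13, 17, 23, 29, 31, 37, 41, 43, ∞}.
(a,b)_31: α=1, u≡10; β=1, v≡22 (mod 31); (10|31)=+1, (22|31)=-1; sign (−1)^1·+1^1·-1^1 = +1.
(a,b)_13: α=-2, u≡5; β=-2, v≡10 (mod 13); (5|13)=-1, (10|13)=+1; sign (−1)^0·-1^-2·+1^-2 = +1.
(a,b)_7: α=0, u≡5; β=3, v≡2 (mod 7); (5|7)=-1, (2|7)=+1; sign (−1)^0·-1^3·+1^0 = -1.
(a,b)_29: α=0, u≡8; β=1, v≡7 (mod 29); (8|29)=-1, (7|29)=+1; sign (−1)^0·-1^1·+1^0 = -1.
(a,b)_17: α=0, u≡6; β=1, v≡2 (mod 17); (6|17)=-1, (2|17)=+1; sign (−1)^0·-1^1·+1^0 = -1.
(a,b)_5: α=0, u≡2; β=2, v≡3 (mod 5); (2|5)=-1, (3|5)=-1; sign (−1)^0·-1^2·-1^0 = +1.
(a,b)_23: α=2, u≡4; β=2, v≡8 (mod 23); (4|23)=+1, (8|23)=+1; sign (−1)^0·+1^2·+1^2 = +1.
(a,b)_43: α=0, u≡41; β=1, v≡4 (mod 43); (41|43)=+1, (4|43)=+1; sign (−1)^0·+1^1·+1^0 = +1.
(a,b)_37: α=1, u≡8; β=1, v≡16 (mod 37); (8|37)=-1, (16|37)=+1; sign (−1)^0·-1^1·+1^1 = -1.
(a,b)_2: α=2, β=10; u≡5, v≡1 (mod 8); ε(u)ε(v)=0·0, αω(v)=2·0, βω(u)=10·1; sum ≡ 0  ⇒  +1.
(a,b)_3: α=0, u≡1; β=-3, v≡2 (mod 3); (1|3)=+1, (2|3)=-1; sign (−1)^0·+1^-3·-1^0 = +1.
(a,b)_41: α=1, u≡5; β=1, v≡37 (mod 41); (5|41)=+1, (37|41)=+1; sign (−1)^0·+1^1·+1^1 = +1.
(a,b)_∞: sgn(-47027)=−, sgn(20935432833)=+, so +1.
Ram(-47027, 20935432833) = {7, 17, 29, 37}; no ℚ_7-point on the conic.

[7, 17, 29, 37]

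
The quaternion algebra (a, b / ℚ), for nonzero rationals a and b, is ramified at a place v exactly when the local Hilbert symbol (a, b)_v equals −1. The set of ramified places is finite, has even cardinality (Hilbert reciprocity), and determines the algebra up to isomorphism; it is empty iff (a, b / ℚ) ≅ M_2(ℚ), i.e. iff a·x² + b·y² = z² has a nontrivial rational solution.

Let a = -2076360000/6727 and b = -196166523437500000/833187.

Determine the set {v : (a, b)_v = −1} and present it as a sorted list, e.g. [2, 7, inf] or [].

(a, b) ≡ (-3003, -210) mod (ℚ^×)²; places V = {2, 3, 5, 7, 11, 13, 17, 31, ∞}.
(a,b)_17: α=0, u≡12; β=-2, v≡14 (mod 17); (12|17)=-1, (14|17)=-1; sign (−1)^0·-1^-2·-1^0 = +1.
(a,b)_2: α=6, β=5; u≡5, v≡7 (mod 8); ε(u)ε(v)=0·1, αω(v)=6·0, βω(u)=5·1; sum ≡ 1  ⇒  -1.
(a,b)_∞: sgn(-3003)=−, sgn(-210)=−, so -1.
(a,b)_13: α=1, u≡9; β=0, v≡11 (mod 13); (9|13)=+1, (11|13)=-1; sign (−1)^0·+1^0·-1^1 = -1.
(a,b)_31: α=-2, u≡14; β=-2, v≡28 (mod 31); (14|31)=+1, (28|31)=+1; sign (−1)^0·+1^-2·+1^-2 = +1.
(a,b)_5: α=4, u≡2; β=13, v≡2 (mod 5); (2|5)=-1, (2|5)=-1; sign (−1)^0·-1^13·-1^4 = -1.
(a,b)_3: α=1, u≡1; β=-1, v≡2 (mod 3); (1|3)=+1, (2|3)=-1; sign (−1)^1·+1^-1·-1^1 = +1.
(a,b)_11: α=3, u≡7; β=4, v≡10 (mod 11); (7|11)=-1, (10|11)=-1; sign (−1)^0·-1^4·-1^3 = -1.
(a,b)_7: α=-1, u≡3; β=3, v≡5 (mod 7); (3|7)=-1, (5|7)=-1; sign (−1)^1·-1^3·-1^-1 = -1.
|Ram(-3003, -210)| = 6, even; anisotropic at {2, 5, 7, 11, 13, ∞}.

[2, 5, 7, 11, 13, inf]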